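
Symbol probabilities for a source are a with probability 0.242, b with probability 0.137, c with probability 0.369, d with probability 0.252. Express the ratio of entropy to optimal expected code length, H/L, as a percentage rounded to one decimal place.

96.0%

Entropy H = −Σ p log₂ p ≈ 1.9201 bits.
Huffman merges: 137/1000+121/500→379/1000; 63/250+369/1000→621/1000; 379/1000+621/1000→1. L = 2 ≈ 2.0000.
Efficiency = H/L = 1.9201/2.0000 = 96.0%.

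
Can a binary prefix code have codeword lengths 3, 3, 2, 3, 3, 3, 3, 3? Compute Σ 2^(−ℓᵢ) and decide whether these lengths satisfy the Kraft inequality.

With common denominator 2^3 = 8: Σ 2^(−ℓᵢ) = 1/8 + 1/8 + 2/8 + 1/8 + 1/8 + 1/8 + 1/8 + 1/8 = 9/8 = 1.125.
Kraft's inequality requires Σ ≤ 1; here Σ = 1.125 > 1, so no such prefix code exists.

1.125; no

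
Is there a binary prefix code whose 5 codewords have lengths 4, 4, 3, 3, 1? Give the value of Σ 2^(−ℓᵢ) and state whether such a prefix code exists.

0.875; yes

With common denominator 2^4 = 16: Σ 2^(−ℓᵢ) = 1/16 + 1/16 + 2/16 + 2/16 + 8/16 = 14/16 = 0.875.
Kraft's inequality requires Σ ≤ 1; here Σ = 0.875 ≤ 1, so such a prefix code exists.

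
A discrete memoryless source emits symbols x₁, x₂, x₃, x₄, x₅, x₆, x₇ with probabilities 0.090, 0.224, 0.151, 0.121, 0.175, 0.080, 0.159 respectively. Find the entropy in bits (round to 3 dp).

H = −Σ pᵢ log₂ pᵢ.
−0.090·log₂(0.090) = 0.3127
−0.224·log₂(0.224) = 0.4835
−0.151·log₂(0.151) = 0.4118
−0.121·log₂(0.121) = 0.3687
−0.175·log₂(0.175) = 0.4401
−0.080·log₂(0.080) = 0.2915
−0.159·log₂(0.159) = 0.4218
Sum ≈ 2.7300 → 2.730 bits.

2.730 bits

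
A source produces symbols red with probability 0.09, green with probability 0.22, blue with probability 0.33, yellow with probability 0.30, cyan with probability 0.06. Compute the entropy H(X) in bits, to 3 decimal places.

2.086 bits

H = −Σ pᵢ log₂ pᵢ.
−0.09·log₂(0.09) = 0.3127
−0.22·log₂(0.22) = 0.4806
−0.33·log₂(0.33) = 0.5278
−0.30·log₂(0.30) = 0.5211
−0.06·log₂(0.06) = 0.2435
Sum ≈ 2.0857 → 2.086 bits.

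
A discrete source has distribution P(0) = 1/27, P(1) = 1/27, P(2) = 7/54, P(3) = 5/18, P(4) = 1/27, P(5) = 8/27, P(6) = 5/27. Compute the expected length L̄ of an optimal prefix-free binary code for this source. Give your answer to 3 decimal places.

Repeatedly combine the two least-probable nodes; the expected code length is the sum of the merged weights.
merge 1/27 + 1/27 → 2/27
merge 1/27 + 2/27 → 1/9
merge 1/9 + 7/54 → 13/54
merge 5/27 + 13/54 → 23/54
merge 5/18 + 8/27 → 31/54
merge 23/54 + 31/54 → 1
L = 2/27 + 1/9 + 13/54 + 23/54 + 31/54 + 1 = 131/54 ≈ 2.426 bits/symbol.

2.426 bits/symbol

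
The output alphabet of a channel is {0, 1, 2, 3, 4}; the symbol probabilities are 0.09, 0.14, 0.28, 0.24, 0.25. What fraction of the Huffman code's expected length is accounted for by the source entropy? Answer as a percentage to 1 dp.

99.5%

Entropy H = −Σ p log₂ p ≈ 2.2181 bits.
Huffman merges: 9/100+7/50→23/100; 23/100+6/25→47/100; 1/4+7/25→53/100; 47/100+53/100→1. L = 223/100 ≈ 2.2300.
Efficiency = H/L = 2.2181/2.2300 = 99.5%.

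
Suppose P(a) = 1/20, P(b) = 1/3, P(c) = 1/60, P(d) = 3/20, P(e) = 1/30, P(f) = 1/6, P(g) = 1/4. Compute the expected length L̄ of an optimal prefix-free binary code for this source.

2.4 bits/symbol

Repeatedly combine the two least-probable nodes; the expected code length is the sum of the merged weights.
merge 1/60 + 1/30 → 1/20
merge 1/20 + 1/20 → 1/10
merge 1/10 + 3/20 → 1/4
merge 1/6 + 1/4 → 5/12
merge 1/4 + 1/3 → 7/12
merge 5/12 + 7/12 → 1
L = 1/20 + 1/10 + 1/4 + 5/12 + 7/12 + 1 = 12/5 = 2.4 bits/symbol.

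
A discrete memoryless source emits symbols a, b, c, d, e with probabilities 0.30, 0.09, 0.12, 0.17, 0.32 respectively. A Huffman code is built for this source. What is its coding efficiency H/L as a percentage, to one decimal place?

Entropy H = −Σ p log₂ p ≈ 2.1614 bits.
Huffman merges: 9/100+3/25→21/100; 17/100+21/100→19/50; 3/10+8/25→31/50; 19/50+31/50→1. L = 221/100 ≈ 2.2100.
Efficiency = H/L = 2.1614/2.2100 = 97.8%.

97.8%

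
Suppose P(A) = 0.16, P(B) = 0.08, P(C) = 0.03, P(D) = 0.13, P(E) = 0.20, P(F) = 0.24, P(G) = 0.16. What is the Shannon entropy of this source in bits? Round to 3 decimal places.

H = −Σ pᵢ log₂ pᵢ.
−0.16·log₂(0.16) = 0.4230
−0.08·log₂(0.08) = 0.2915
−0.03·log₂(0.03) = 0.1518
−0.13·log₂(0.13) = 0.3826
−0.20·log₂(0.20) = 0.4644
−0.24·log₂(0.24) = 0.4941
−0.16·log₂(0.16) = 0.4230
Sum ≈ 2.6305 → 2.630 bits.

2.630 bits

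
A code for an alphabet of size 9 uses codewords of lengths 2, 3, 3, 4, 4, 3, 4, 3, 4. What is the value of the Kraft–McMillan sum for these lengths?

1

With common denominator 2^4 = 16: Σ 2^(−ℓᵢ) = 4/16 + 2/16 + 2/16 + 1/16 + 1/16 + 2/16 + 1/16 + 2/16 + 1/16 = 16/16 = 1.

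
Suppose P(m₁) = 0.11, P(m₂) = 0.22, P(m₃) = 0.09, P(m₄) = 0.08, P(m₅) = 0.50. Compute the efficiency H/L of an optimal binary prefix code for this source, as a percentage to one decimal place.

99.2%

Entropy H = −Σ p log₂ p ≈ 1.9350 bits.
Huffman merges: 2/25+9/100→17/100; 11/100+17/100→7/25; 11/50+7/25→1/2; 1/2+1/2→1. L = 39/20 ≈ 1.9500.
Efficiency = H/L = 1.9350/1.9500 = 99.2%.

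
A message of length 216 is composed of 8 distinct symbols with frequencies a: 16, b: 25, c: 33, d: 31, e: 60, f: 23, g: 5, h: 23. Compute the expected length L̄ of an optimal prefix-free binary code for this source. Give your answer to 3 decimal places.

2.819 bits/symbol

Probabilities are the counts divided by 216.
Repeatedly combine the two least-probable nodes; the expected code length is the sum of the merged weights.
merge 5/216 + 2/27 → 7/72
merge 7/72 + 23/216 → 11/54
merge 23/216 + 25/216 → 2/9
merge 31/216 + 11/72 → 8/27
merge 11/54 + 2/9 → 23/54
merge 5/18 + 8/27 → 31/54
merge 23/54 + 31/54 → 1
L = 7/72 + 11/54 + 2/9 + 8/27 + 23/54 + 31/54 + 1 = 203/72 ≈ 2.819 bits/symbol.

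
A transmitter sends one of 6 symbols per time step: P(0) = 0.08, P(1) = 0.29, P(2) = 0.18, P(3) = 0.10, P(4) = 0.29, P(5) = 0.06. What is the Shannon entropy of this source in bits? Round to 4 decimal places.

2.3484 bits

H = −Σ pᵢ log₂ pᵢ.
−0.08·log₂(0.08) = 0.2915
−0.29·log₂(0.29) = 0.5179
−0.18·log₂(0.18) = 0.4453
−0.10·log₂(0.10) = 0.3322
−0.29·log₂(0.29) = 0.5179
−0.06·log₂(0.06) = 0.2435
Sum ≈ 2.3484 → 2.3484 bits.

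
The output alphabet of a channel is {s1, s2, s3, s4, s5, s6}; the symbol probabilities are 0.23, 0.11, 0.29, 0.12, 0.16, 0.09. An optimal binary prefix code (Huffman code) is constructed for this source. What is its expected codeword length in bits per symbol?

Repeatedly combine the two least-probable nodes; the expected code length is the sum of the merged weights.
merge 9/100 + 11/100 → 1/5
merge 3/25 + 4/25 → 7/25
merge 1/5 + 23/100 → 43/100
merge 7/25 + 29/100 → 57/100
merge 43/100 + 57/100 → 1
L = 1/5 + 7/25 + 43/100 + 57/100 + 1 = 62/25 = 2.48 bits/symbol.

2.48 bits/symbol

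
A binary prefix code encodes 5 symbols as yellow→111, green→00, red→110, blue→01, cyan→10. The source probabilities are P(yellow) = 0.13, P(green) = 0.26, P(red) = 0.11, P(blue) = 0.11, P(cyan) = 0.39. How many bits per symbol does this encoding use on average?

L̄ = Σ pᵢ·ℓᵢ = 0.13·3 + 0.26·2 + 0.11·3 + 0.11·2 + 0.39·2 = 2.24 bits/symbol.

2.24 bits/symbol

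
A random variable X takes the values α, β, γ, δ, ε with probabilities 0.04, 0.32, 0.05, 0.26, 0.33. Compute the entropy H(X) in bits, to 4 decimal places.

1.9610 bits

H = −Σ pᵢ log₂ pᵢ.
−0.04·log₂(0.04) = 0.1858
−0.32·log₂(0.32) = 0.5260
−0.05·log₂(0.05) = 0.2161
−0.26·log₂(0.26) = 0.5053
−0.33·log₂(0.33) = 0.5278
Sum ≈ 1.9610 → 1.9610 bits.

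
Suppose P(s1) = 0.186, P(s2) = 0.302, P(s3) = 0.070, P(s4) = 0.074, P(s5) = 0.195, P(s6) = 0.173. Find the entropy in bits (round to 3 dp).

2.417 bits

H = −Σ pᵢ log₂ pᵢ.
−0.186·log₂(0.186) = 0.4514
−0.302·log₂(0.302) = 0.5217
−0.070·log₂(0.070) = 0.2686
−0.074·log₂(0.074) = 0.2780
−0.195·log₂(0.195) = 0.4599
−0.173·log₂(0.173) = 0.4379
Sum ≈ 2.4173 → 2.417 bits.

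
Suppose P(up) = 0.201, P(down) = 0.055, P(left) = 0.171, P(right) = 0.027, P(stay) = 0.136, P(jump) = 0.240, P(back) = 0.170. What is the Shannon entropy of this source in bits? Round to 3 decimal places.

H = −Σ pᵢ log₂ pᵢ.
−0.201·log₂(0.201) = 0.4653
−0.055·log₂(0.055) = 0.2301
−0.171·log₂(0.171) = 0.4357
−0.027·log₂(0.027) = 0.1407
−0.136·log₂(0.136) = 0.3915
−0.240·log₂(0.240) = 0.4941
−0.170·log₂(0.170) = 0.4346
Sum ≈ 2.5920 → 2.592 bits.

2.592 bits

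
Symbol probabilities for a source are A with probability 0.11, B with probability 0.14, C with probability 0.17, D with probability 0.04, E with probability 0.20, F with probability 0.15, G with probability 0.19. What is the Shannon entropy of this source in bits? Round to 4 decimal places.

2.6979 bits

H = −Σ pᵢ log₂ pᵢ.
−0.11·log₂(0.11) = 0.3503
−0.14·log₂(0.14) = 0.3971
−0.17·log₂(0.17) = 0.4346
−0.04·log₂(0.04) = 0.1858
−0.20·log₂(0.20) = 0.4644
−0.15·log₂(0.15) = 0.4105
−0.19·log₂(0.19) = 0.4552
Sum ≈ 2.6979 → 2.6979 bits.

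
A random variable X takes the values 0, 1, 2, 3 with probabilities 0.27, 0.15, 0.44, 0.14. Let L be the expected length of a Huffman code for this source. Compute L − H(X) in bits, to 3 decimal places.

0.011 bits

Entropy H = −Σ p log₂ p ≈ 1.8388 bits.
Huffman merges: 7/50+3/20→29/100; 27/100+29/100→14/25; 11/25+14/25→1. L = 37/20 ≈ 1.8500.
L − H = 1.8500 − 1.8388 = 0.011 bits.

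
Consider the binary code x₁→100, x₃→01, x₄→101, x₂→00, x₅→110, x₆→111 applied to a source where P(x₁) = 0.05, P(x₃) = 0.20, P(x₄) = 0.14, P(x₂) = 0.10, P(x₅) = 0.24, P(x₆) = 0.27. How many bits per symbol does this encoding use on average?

L̄ = Σ pᵢ·ℓᵢ = 0.05·3 + 0.20·2 + 0.14·3 + 0.10·2 + 0.24·3 + 0.27·3 = 2.7 bits/symbol.

2.7 bits/symbol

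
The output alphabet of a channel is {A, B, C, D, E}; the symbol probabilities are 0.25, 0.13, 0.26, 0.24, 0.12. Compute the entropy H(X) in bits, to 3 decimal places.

2.249 bits

H = −Σ pᵢ log₂ pᵢ.
−0.25·log₂(0.25) = 0.5000
−0.13·log₂(0.13) = 0.3826
−0.26·log₂(0.26) = 0.5053
−0.24·log₂(0.24) = 0.4941
−0.12·log₂(0.12) = 0.3671
Sum ≈ 2.2491 → 2.249 bits.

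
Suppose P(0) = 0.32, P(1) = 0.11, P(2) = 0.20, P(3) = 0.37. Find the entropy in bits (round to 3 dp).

1.871 bits

H = −Σ pᵢ log₂ pᵢ.
−0.32·log₂(0.32) = 0.5260
−0.11·log₂(0.11) = 0.3503
−0.20·log₂(0.20) = 0.4644
−0.37·log₂(0.37) = 0.5307
Sum ≈ 1.8714 → 1.871 bits.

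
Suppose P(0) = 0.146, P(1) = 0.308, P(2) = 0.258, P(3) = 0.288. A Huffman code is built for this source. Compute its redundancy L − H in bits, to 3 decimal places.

Entropy H = −Σ p log₂ p ≈ 1.9501 bits.
Huffman merges: 73/500+129/500→101/250; 36/125+77/250→149/250; 101/250+149/250→1. L = 2 ≈ 2.0000.
L − H = 2.0000 − 1.9501 = 0.050 bits.

0.050 bits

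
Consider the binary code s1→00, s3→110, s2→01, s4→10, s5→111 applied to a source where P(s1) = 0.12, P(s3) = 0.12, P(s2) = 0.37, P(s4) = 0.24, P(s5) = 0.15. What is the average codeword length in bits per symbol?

L̄ = Σ pᵢ·ℓᵢ = 0.12·2 + 0.12·3 + 0.37·2 + 0.24·2 + 0.15·3 = 2.27 bits/symbol.

2.27 bits/symbol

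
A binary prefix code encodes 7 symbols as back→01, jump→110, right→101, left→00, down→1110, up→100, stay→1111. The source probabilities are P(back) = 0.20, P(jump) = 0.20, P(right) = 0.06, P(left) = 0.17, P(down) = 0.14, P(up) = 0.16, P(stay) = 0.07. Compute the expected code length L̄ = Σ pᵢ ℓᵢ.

2.84 bits/symbol

L̄ = Σ pᵢ·ℓᵢ = 0.20·2 + 0.20·3 + 0.06·3 + 0.17·2 + 0.14·4 + 0.16·3 + 0.07·4 = 2.84 bits/symbol.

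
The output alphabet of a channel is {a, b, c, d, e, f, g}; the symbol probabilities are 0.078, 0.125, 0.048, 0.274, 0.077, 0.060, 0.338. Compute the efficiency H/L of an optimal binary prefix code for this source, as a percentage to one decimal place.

Entropy H = −Σ p log₂ p ≈ 2.4414 bits.
Huffman merges: 6/125+3/50→27/250; 77/1000+39/500→31/200; 27/250+1/8→233/1000; 31/200+233/1000→97/250; 137/500+169/500→153/250; 97/250+153/250→1. L = 312/125 ≈ 2.4960.
Efficiency = H/L = 2.4414/2.4960 = 97.8%.

97.8%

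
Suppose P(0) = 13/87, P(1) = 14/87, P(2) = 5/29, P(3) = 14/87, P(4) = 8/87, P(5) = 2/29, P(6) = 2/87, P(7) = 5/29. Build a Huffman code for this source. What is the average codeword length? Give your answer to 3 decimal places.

Repeatedly combine the two least-probable nodes; the expected code length is the sum of the merged weights.
merge 2/87 + 2/29 → 8/87
merge 8/87 + 8/87 → 16/87
merge 13/87 + 14/87 → 9/29
merge 14/87 + 5/29 → 1/3
merge 5/29 + 16/87 → 31/87
merge 9/29 + 1/3 → 56/87
merge 31/87 + 56/87 → 1
L = 8/87 + 16/87 + 9/29 + 1/3 + 31/87 + 56/87 + 1 = 254/87 ≈ 2.920 bits/symbol.

2.920 bits/symbol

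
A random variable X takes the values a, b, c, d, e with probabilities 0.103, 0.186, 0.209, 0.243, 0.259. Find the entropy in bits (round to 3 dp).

2.262 bits

H = −Σ pᵢ log₂ pᵢ.
−0.103·log₂(0.103) = 0.3378
−0.186·log₂(0.186) = 0.4514
−0.209·log₂(0.209) = 0.4720
−0.243·log₂(0.243) = 0.4960
−0.259·log₂(0.259) = 0.5048
Sum ≈ 2.2619 → 2.262 bits.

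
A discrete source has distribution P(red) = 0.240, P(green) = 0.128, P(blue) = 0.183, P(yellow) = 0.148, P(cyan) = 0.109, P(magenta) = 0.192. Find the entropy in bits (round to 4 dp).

2.5357 bits

H = −Σ pᵢ log₂ pᵢ.
−0.240·log₂(0.240) = 0.4941
−0.128·log₂(0.128) = 0.3796
−0.183·log₂(0.183) = 0.4484
−0.148·log₂(0.148) = 0.4079
−0.109·log₂(0.109) = 0.3485
−0.192·log₂(0.192) = 0.4571
Sum ≈ 2.5357 → 2.5357 bits.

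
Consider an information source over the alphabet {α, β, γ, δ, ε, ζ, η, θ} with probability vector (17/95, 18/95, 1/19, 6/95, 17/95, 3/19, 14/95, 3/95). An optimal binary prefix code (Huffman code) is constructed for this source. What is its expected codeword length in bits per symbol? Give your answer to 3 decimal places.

2.863 bits/symbol

Repeatedly combine the two least-probable nodes; the expected code length is the sum of the merged weights.
merge 3/95 + 1/19 → 8/95
merge 6/95 + 8/95 → 14/95
merge 14/95 + 14/95 → 28/95
merge 3/19 + 17/95 → 32/95
merge 17/95 + 18/95 → 7/19
merge 28/95 + 32/95 → 12/19
merge 7/19 + 12/19 → 1
L = 8/95 + 14/95 + 28/95 + 32/95 + 7/19 + 12/19 + 1 = 272/95 ≈ 2.863 bits/symbol.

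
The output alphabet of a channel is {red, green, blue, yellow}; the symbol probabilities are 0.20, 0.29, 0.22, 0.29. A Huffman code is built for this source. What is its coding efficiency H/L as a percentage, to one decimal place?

Entropy H = −Σ p log₂ p ≈ 1.9808 bits.
Huffman merges: 1/5+11/50→21/50; 29/100+29/100→29/50; 21/50+29/50→1. L = 2 ≈ 2.0000.
Efficiency = H/L = 1.9808/2.0000 = 99.0%.

99.0%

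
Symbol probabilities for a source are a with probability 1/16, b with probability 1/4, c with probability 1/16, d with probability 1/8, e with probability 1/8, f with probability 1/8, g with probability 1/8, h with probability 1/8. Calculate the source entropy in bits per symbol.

2.875 bits

Each probability is a power of 1/2, so log₂(1/p) is an integer.
H = Σ p·log₂(1/p) = 1/16·4 + 1/4·2 + 1/16·4 + 1/8·3 + 1/8·3 + 1/8·3 + 1/8·3 + 1/8·3 = 2.875 bits.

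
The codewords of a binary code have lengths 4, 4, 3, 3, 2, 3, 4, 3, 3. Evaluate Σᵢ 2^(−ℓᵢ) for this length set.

With common denominator 2^4 = 16: Σ 2^(−ℓᵢ) = 1/16 + 1/16 + 2/16 + 2/16 + 4/16 + 2/16 + 1/16 + 2/16 + 2/16 = 17/16 = 1.0625.

1.0625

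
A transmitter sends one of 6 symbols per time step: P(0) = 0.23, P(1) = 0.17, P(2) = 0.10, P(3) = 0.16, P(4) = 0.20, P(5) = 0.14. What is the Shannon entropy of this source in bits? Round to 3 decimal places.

2.539 bits

H = −Σ pᵢ log₂ pᵢ.
−0.23·log₂(0.23) = 0.4877
−0.17·log₂(0.17) = 0.4346
−0.10·log₂(0.10) = 0.3322
−0.16·log₂(0.16) = 0.4230
−0.20·log₂(0.20) = 0.4644
−0.14·log₂(0.14) = 0.3971
Sum ≈ 2.5390 → 2.539 bits.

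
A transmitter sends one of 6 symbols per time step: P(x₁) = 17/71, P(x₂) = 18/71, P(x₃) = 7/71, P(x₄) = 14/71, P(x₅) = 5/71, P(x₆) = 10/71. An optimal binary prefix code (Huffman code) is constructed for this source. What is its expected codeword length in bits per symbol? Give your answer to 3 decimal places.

Repeatedly combine the two least-probable nodes; the expected code length is the sum of the merged weights.
merge 5/71 + 7/71 → 12/71
merge 10/71 + 12/71 → 22/71
merge 14/71 + 17/71 → 31/71
merge 18/71 + 22/71 → 40/71
merge 31/71 + 40/71 → 1
L = 12/71 + 22/71 + 31/71 + 40/71 + 1 = 176/71 ≈ 2.479 bits/symbol.

2.479 bits/symbol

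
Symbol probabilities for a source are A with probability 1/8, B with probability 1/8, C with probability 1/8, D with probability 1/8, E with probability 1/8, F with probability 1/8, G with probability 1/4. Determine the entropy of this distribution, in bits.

Each probability is a power of 1/2, so log₂(1/p) is an integer.
H = Σ p·log₂(1/p) = 1/8·3 + 1/8·3 + 1/8·3 + 1/8·3 + 1/8·3 + 1/8·3 + 1/4·2 = 2.75 bits.

2.75 bits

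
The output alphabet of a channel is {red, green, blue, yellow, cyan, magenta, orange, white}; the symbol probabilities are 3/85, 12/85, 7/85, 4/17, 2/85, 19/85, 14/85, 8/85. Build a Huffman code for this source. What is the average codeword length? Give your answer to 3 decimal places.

Repeatedly combine the two least-probable nodes; the expected code length is the sum of the merged weights.
merge 2/85 + 3/85 → 1/17
merge 1/17 + 7/85 → 12/85
merge 8/85 + 12/85 → 4/17
merge 12/85 + 14/85 → 26/85
merge 19/85 + 4/17 → 39/85
merge 4/17 + 26/85 → 46/85
merge 39/85 + 46/85 → 1
L = 1/17 + 12/85 + 4/17 + 26/85 + 39/85 + 46/85 + 1 = 233/85 ≈ 2.741 bits/symbol.

2.741 bits/symbol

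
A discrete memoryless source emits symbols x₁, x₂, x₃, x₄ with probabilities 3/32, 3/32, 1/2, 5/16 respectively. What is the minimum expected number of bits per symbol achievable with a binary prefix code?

Repeatedly combine the two least-probable nodes; the expected code length is the sum of the merged weights.
merge 3/32 + 3/32 → 3/16
merge 3/16 + 5/16 → 1/2
merge 1/2 + 1/2 → 1
L = 3/16 + 1/2 + 1 = 27/16 = 1.6875 bits/symbol.

1.6875 bits/symbol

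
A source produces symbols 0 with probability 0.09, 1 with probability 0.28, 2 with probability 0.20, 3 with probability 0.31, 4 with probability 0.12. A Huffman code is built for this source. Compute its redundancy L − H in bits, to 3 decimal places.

Entropy H = −Σ p log₂ p ≈ 2.1821 bits.
Huffman merges: 9/100+3/25→21/100; 1/5+21/100→41/100; 7/25+31/100→59/100; 41/100+59/100→1. L = 221/100 ≈ 2.2100.
L − H = 2.2100 − 2.1821 = 0.028 bits.

0.028 bits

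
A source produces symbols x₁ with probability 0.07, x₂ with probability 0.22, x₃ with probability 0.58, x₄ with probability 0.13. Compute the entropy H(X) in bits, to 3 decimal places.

H = −Σ pᵢ log₂ pᵢ.
−0.07·log₂(0.07) = 0.2686
−0.22·log₂(0.22) = 0.4806
−0.58·log₂(0.58) = 0.4558
−0.13·log₂(0.13) = 0.3826
Sum ≈ 1.5876 → 1.588 bits.

1.588 bits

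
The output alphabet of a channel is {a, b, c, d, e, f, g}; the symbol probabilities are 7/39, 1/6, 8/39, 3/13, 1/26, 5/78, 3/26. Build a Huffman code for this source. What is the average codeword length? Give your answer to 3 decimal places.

Repeatedly combine the two least-probable nodes; the expected code length is the sum of the merged weights.
merge 1/26 + 5/78 → 4/39
merge 4/39 + 3/26 → 17/78
merge 1/6 + 7/39 → 9/26
merge 8/39 + 17/78 → 11/26
merge 3/13 + 9/26 → 15/26
merge 11/26 + 15/26 → 1
L = 4/39 + 17/78 + 9/26 + 11/26 + 15/26 + 1 = 8/3 ≈ 2.667 bits/symbol.

2.667 bits/symbol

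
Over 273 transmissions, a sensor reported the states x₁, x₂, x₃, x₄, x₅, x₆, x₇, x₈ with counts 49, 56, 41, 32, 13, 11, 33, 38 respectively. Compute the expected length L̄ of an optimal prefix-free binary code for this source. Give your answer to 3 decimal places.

Probabilities are the counts divided by 273.
Repeatedly combine the two least-probable nodes; the expected code length is the sum of the merged weights.
merge 11/273 + 1/21 → 8/91
merge 8/91 + 32/273 → 8/39
merge 11/91 + 38/273 → 71/273
merge 41/273 + 7/39 → 30/91
merge 8/39 + 8/39 → 16/39
merge 71/273 + 30/91 → 23/39
merge 16/39 + 23/39 → 1
L = 8/91 + 8/39 + 71/273 + 30/91 + 16/39 + 23/39 + 1 = 787/273 ≈ 2.883 bits/symbol.

2.883 bits/symbol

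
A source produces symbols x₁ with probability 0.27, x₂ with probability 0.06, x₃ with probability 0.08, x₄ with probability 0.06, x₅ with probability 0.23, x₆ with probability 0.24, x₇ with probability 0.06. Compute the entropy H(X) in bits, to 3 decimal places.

2.514 bits

H = −Σ pᵢ log₂ pᵢ.
−0.27·log₂(0.27) = 0.5100
−0.06·log₂(0.06) = 0.2435
−0.08·log₂(0.08) = 0.2915
−0.06·log₂(0.06) = 0.2435
−0.23·log₂(0.23) = 0.4877
−0.24·log₂(0.24) = 0.4941
−0.06·log₂(0.06) = 0.2435
Sum ≈ 2.5139 → 2.514 bits.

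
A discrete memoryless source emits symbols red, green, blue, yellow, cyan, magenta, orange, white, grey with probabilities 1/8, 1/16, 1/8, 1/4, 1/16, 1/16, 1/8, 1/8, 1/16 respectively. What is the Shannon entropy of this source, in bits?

Each probability is a power of 1/2, so log₂(1/p) is an integer.
H = Σ p·log₂(1/p) = 1/8·3 + 1/16·4 + 1/8·3 + 1/4·2 + 1/16·4 + 1/16·4 + 1/8·3 + 1/8·3 + 1/16·4 = 3 bits.

3 bits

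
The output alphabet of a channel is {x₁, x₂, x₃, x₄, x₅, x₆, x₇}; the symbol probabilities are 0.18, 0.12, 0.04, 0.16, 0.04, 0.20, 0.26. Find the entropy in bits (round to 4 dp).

2.5766 bits

H = −Σ pᵢ log₂ pᵢ.
−0.18·log₂(0.18) = 0.4453
−0.12·log₂(0.12) = 0.3671
−0.04·log₂(0.04) = 0.1858
−0.16·log₂(0.16) = 0.4230
−0.04·log₂(0.04) = 0.1858
−0.20·log₂(0.20) = 0.4644
−0.26·log₂(0.26) = 0.5053
Sum ≈ 2.5766 → 2.5766 bits.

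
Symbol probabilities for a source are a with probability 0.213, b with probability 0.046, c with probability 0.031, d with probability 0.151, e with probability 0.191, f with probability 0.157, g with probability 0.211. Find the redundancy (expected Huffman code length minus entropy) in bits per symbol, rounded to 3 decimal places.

0.057 bits

Entropy H = −Σ p log₂ p ≈ 2.5959 bits.
Huffman merges: 31/1000+23/500→77/1000; 77/1000+151/1000→57/250; 157/1000+191/1000→87/250; 211/1000+213/1000→53/125; 57/250+87/250→72/125; 53/125+72/125→1. L = 2653/1000 ≈ 2.6530.
L − H = 2.6530 − 2.5959 = 0.057 bits.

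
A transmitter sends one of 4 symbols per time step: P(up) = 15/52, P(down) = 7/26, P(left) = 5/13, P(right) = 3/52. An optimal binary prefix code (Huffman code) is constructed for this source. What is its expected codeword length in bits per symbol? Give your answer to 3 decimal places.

1.942 bits/symbol

Repeatedly combine the two least-probable nodes; the expected code length is the sum of the merged weights.
merge 3/52 + 7/26 → 17/52
merge 15/52 + 17/52 → 8/13
merge 5/13 + 8/13 → 1
L = 17/52 + 8/13 + 1 = 101/52 ≈ 1.942 bits/symbol.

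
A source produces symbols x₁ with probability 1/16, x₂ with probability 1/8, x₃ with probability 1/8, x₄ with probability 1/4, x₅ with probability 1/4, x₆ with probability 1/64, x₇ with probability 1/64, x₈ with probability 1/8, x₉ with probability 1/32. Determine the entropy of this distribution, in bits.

2.71875 bits

Each probability is a power of 1/2, so log₂(1/p) is an integer.
H = Σ p·log₂(1/p) = 1/16·4 + 1/8·3 + 1/8·3 + 1/4·2 + 1/4·2 + 1/64·6 + 1/64·6 + 1/8·3 + 1/32·5 = 2.71875 bits.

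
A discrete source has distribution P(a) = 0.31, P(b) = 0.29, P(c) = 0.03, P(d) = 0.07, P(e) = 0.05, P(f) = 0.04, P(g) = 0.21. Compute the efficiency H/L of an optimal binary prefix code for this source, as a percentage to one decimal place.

98.2%

Entropy H = −Σ p log₂ p ≈ 2.3367 bits.
Huffman merges: 3/100+1/25→7/100; 1/20+7/100→3/25; 7/100+3/25→19/100; 19/100+21/100→2/5; 29/100+31/100→3/5; 2/5+3/5→1. L = 119/50 ≈ 2.3800.
Efficiency = H/L = 2.3367/2.3800 = 98.2%.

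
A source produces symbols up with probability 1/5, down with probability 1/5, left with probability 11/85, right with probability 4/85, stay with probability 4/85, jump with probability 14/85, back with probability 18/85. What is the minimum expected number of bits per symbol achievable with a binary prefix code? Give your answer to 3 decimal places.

Repeatedly combine the two least-probable nodes; the expected code length is the sum of the merged weights.
merge 4/85 + 4/85 → 8/85
merge 8/85 + 11/85 → 19/85
merge 14/85 + 1/5 → 31/85
merge 1/5 + 18/85 → 7/17
merge 19/85 + 31/85 → 10/17
merge 7/17 + 10/17 → 1
L = 8/85 + 19/85 + 31/85 + 7/17 + 10/17 + 1 = 228/85 ≈ 2.682 bits/symbol.

2.682 bits/symbol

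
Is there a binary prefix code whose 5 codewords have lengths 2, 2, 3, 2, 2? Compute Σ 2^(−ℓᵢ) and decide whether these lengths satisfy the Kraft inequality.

With common denominator 2^3 = 8: Σ 2^(−ℓᵢ) = 2/8 + 2/8 + 1/8 + 2/8 + 2/8 = 9/8 = 1.125.
Kraft's inequality requires Σ ≤ 1; here Σ = 1.125 > 1, so no such prefix code exists.

1.125; no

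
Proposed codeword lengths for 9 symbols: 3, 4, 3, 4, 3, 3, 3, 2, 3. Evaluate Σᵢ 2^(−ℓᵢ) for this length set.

1.125

With common denominator 2^4 = 16: Σ 2^(−ℓᵢ) = 2/16 + 1/16 + 2/16 + 1/16 + 2/16 + 2/16 + 2/16 + 4/16 + 2/16 = 18/16 = 1.125.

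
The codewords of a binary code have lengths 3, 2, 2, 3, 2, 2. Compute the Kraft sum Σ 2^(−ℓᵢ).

1.25

With common denominator 2^3 = 8: Σ 2^(−ℓᵢ) = 1/8 + 2/8 + 2/8 + 1/8 + 2/8 + 2/8 = 10/8 = 1.25.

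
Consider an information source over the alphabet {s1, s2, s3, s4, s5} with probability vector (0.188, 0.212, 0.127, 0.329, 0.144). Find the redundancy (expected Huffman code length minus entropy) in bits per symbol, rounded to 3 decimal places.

Entropy H = −Σ p log₂ p ≈ 2.2361 bits.
Huffman merges: 127/1000+18/125→271/1000; 47/250+53/250→2/5; 271/1000+329/1000→3/5; 2/5+3/5→1. L = 2271/1000 ≈ 2.2710.
L − H = 2.2710 − 2.2361 = 0.035 bits.

0.035 bits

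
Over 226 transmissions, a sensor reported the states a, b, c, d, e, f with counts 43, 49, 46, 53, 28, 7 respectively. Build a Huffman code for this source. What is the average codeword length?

2.5 bits/symbol

Probabilities are the counts divided by 226.
Repeatedly combine the two least-probable nodes; the expected code length is the sum of the merged weights.
merge 7/226 + 14/113 → 35/226
merge 35/226 + 43/226 → 39/113
merge 23/113 + 49/226 → 95/226
merge 53/226 + 39/113 → 131/226
merge 95/226 + 131/226 → 1
L = 35/226 + 39/113 + 95/226 + 131/226 + 1 = 5/2 = 2.5 bits/symbol.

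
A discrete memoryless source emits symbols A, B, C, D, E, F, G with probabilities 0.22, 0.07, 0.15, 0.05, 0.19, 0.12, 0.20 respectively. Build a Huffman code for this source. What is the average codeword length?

Repeatedly combine the two least-probable nodes; the expected code length is the sum of the merged weights.
merge 1/20 + 7/100 → 3/25
merge 3/25 + 3/25 → 6/25
merge 3/20 + 19/100 → 17/50
merge 1/5 + 11/50 → 21/50
merge 6/25 + 17/50 → 29/50
merge 21/50 + 29/50 → 1
L = 3/25 + 6/25 + 17/50 + 21/50 + 29/50 + 1 = 27/10 = 2.7 bits/symbol.

2.7 bits/symbol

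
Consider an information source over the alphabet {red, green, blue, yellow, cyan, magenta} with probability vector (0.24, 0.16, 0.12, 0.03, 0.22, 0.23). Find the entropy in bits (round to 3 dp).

H = −Σ pᵢ log₂ pᵢ.
−0.24·log₂(0.24) = 0.4941
−0.16·log₂(0.16) = 0.4230
−0.12·log₂(0.12) = 0.3671
−0.03·log₂(0.03) = 0.1518
−0.22·log₂(0.22) = 0.4806
−0.23·log₂(0.23) = 0.4877
Sum ≈ 2.4042 → 2.404 bits.

2.404 bits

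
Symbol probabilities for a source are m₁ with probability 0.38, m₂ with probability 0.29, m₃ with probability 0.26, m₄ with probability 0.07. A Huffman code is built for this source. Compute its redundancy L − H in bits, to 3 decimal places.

Entropy H = −Σ p log₂ p ≈ 1.8222 bits.
Huffman merges: 7/100+13/50→33/100; 29/100+33/100→31/50; 19/50+31/50→1. L = 39/20 ≈ 1.9500.
L − H = 1.9500 − 1.8222 = 0.128 bits.

0.128 bits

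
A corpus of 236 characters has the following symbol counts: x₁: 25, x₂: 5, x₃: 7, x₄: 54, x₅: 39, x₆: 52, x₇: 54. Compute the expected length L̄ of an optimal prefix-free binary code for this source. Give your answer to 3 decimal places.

2.530 bits/symbol

Probabilities are the counts divided by 236.
Repeatedly combine the two least-probable nodes; the expected code length is the sum of the merged weights.
merge 5/236 + 7/236 → 3/59
merge 3/59 + 25/236 → 37/236
merge 37/236 + 39/236 → 19/59
merge 13/59 + 27/118 → 53/118
merge 27/118 + 19/59 → 65/118
merge 53/118 + 65/118 → 1
L = 3/59 + 37/236 + 19/59 + 53/118 + 65/118 + 1 = 597/236 ≈ 2.530 bits/symbol.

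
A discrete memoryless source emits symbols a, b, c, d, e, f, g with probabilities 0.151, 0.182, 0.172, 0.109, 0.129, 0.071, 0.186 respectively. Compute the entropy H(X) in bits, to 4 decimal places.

H = −Σ pᵢ log₂ pᵢ.
−0.151·log₂(0.151) = 0.4118
−0.182·log₂(0.182) = 0.4474
−0.172·log₂(0.172) = 0.4368
−0.109·log₂(0.109) = 0.3485
−0.129·log₂(0.129) = 0.3811
−0.071·log₂(0.071) = 0.2709
−0.186·log₂(0.186) = 0.4514
Sum ≈ 2.7480 → 2.7480 bits.

2.7480 bits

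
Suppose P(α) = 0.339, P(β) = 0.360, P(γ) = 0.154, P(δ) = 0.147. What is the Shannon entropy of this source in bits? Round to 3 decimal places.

1.882 bits

H = −Σ pᵢ log₂ pᵢ.
−0.339·log₂(0.339) = 0.5291
−0.360·log₂(0.360) = 0.5306
−0.154·log₂(0.154) = 0.4156
−0.147·log₂(0.147) = 0.4066
Sum ≈ 1.8819 → 1.882 bits.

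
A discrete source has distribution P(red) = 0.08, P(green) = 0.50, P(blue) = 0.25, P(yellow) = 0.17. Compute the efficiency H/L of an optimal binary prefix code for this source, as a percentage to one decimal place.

Entropy H = −Σ p log₂ p ≈ 1.7261 bits.
Huffman merges: 2/25+17/100→1/4; 1/4+1/4→1/2; 1/2+1/2→1. L = 7/4 ≈ 1.7500.
Efficiency = H/L = 1.7261/1.7500 = 98.6%.

98.6%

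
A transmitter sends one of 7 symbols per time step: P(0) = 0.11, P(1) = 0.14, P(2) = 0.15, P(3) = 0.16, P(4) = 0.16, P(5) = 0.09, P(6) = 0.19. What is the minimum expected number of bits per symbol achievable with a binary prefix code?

Repeatedly combine the two least-probable nodes; the expected code length is the sum of the merged weights.
merge 9/100 + 11/100 → 1/5
merge 7/50 + 3/20 → 29/100
merge 4/25 + 4/25 → 8/25
merge 19/100 + 1/5 → 39/100
merge 29/100 + 8/25 → 61/100
merge 39/100 + 61/100 → 1
L = 1/5 + 29/100 + 8/25 + 39/100 + 61/100 + 1 = 281/100 = 2.81 bits/symbol.

2.81 bits/symbol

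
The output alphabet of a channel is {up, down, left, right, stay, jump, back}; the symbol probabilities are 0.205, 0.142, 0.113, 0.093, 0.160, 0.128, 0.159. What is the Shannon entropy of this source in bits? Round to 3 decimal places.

H = −Σ pᵢ log₂ pᵢ.
−0.205·log₂(0.205) = 0.4687
−0.142·log₂(0.142) = 0.3999
−0.113·log₂(0.113) = 0.3555
−0.093·log₂(0.093) = 0.3187
−0.160·log₂(0.160) = 0.4230
−0.128·log₂(0.128) = 0.3796
−0.159·log₂(0.159) = 0.4218
Sum ≈ 2.7671 → 2.767 bits.

2.767 bits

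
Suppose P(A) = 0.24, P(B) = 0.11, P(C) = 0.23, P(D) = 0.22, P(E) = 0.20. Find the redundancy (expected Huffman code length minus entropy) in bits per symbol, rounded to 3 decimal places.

0.033 bits

Entropy H = −Σ p log₂ p ≈ 2.2770 bits.
Huffman merges: 11/100+1/5→31/100; 11/50+23/100→9/20; 6/25+31/100→11/20; 9/20+11/20→1. L = 231/100 ≈ 2.3100.
L − H = 2.3100 − 2.2770 = 0.033 bits.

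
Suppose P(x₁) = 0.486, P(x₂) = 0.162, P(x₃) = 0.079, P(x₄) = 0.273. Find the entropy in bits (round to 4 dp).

1.7319 bits

H = −Σ pᵢ log₂ pᵢ.
−0.486·log₂(0.486) = 0.5059
−0.162·log₂(0.162) = 0.4254
−0.079·log₂(0.079) = 0.2893
−0.273·log₂(0.273) = 0.5113
Sum ≈ 1.7319 → 1.7319 bits.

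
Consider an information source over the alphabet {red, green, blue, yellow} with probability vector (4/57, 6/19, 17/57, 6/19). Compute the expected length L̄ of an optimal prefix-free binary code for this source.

Repeatedly combine the two least-probable nodes; the expected code length is the sum of the merged weights.
merge 4/57 + 17/57 → 7/19
merge 6/19 + 6/19 → 12/19
merge 7/19 + 12/19 → 1
L = 7/19 + 12/19 + 1 = 2 bits/symbol.

2 bits/symbol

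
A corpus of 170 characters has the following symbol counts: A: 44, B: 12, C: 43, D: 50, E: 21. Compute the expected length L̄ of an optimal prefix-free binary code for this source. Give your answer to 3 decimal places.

Probabilities are the counts divided by 170.
Repeatedly combine the two least-probable nodes; the expected code length is the sum of the merged weights.
merge 6/85 + 21/170 → 33/170
merge 33/170 + 43/170 → 38/85
merge 22/85 + 5/17 → 47/85
merge 38/85 + 47/85 → 1
L = 33/170 + 38/85 + 47/85 + 1 = 373/170 ≈ 2.194 bits/symbol.

2.194 bits/symbol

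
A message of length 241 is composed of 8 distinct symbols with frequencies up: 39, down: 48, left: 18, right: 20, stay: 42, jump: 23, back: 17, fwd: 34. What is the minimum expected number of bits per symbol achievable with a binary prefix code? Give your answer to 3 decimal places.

Probabilities are the counts divided by 241.
Repeatedly combine the two least-probable nodes; the expected code length is the sum of the merged weights.
merge 17/241 + 18/241 → 35/241
merge 20/241 + 23/241 → 43/241
merge 34/241 + 35/241 → 69/241
merge 39/241 + 42/241 → 81/241
merge 43/241 + 48/241 → 91/241
merge 69/241 + 81/241 → 150/241
merge 91/241 + 150/241 → 1
L = 35/241 + 43/241 + 69/241 + 81/241 + 91/241 + 150/241 + 1 = 710/241 ≈ 2.946 bits/symbol.

2.946 bits/symbol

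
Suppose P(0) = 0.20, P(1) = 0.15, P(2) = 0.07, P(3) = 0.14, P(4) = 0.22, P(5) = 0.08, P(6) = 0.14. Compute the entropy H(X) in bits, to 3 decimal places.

2.710 bits

H = −Σ pᵢ log₂ pᵢ.
−0.20·log₂(0.20) = 0.4644
−0.15·log₂(0.15) = 0.4105
−0.07·log₂(0.07) = 0.2686
−0.14·log₂(0.14) = 0.3971
−0.22·log₂(0.22) = 0.4806
−0.08·log₂(0.08) = 0.2915
−0.14·log₂(0.14) = 0.3971
Sum ≈ 2.7098 → 2.710 bits.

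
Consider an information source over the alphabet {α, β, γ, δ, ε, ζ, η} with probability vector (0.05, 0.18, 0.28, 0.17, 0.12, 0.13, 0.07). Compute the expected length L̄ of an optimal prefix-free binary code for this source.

2.66 bits/symbol

Repeatedly combine the two least-probable nodes; the expected code length is the sum of the merged weights.
merge 1/20 + 7/100 → 3/25
merge 3/25 + 3/25 → 6/25
merge 13/100 + 17/100 → 3/10
merge 9/50 + 6/25 → 21/50
merge 7/25 + 3/10 → 29/50
merge 21/50 + 29/50 → 1
L = 3/25 + 6/25 + 3/10 + 21/50 + 29/50 + 1 = 133/50 = 2.66 bits/symbol.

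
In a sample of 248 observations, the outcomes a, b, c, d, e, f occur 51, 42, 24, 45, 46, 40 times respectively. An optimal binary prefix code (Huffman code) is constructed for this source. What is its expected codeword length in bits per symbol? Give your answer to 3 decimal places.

Probabilities are the counts divided by 248.
Repeatedly combine the two least-probable nodes; the expected code length is the sum of the merged weights.
merge 3/31 + 5/31 → 8/31
merge 21/124 + 45/248 → 87/248
merge 23/124 + 51/248 → 97/248
merge 8/31 + 87/248 → 151/248
merge 97/248 + 151/248 → 1
L = 8/31 + 87/248 + 97/248 + 151/248 + 1 = 647/248 ≈ 2.609 bits/symbol.

2.609 bits/symbol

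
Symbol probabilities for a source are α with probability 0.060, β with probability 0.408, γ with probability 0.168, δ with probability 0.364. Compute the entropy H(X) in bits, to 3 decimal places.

1.734 bits

H = −Σ pᵢ log₂ pᵢ.
−0.060·log₂(0.060) = 0.2435
−0.408·log₂(0.408) = 0.5277
−0.168·log₂(0.168) = 0.4323
−0.364·log₂(0.364) = 0.5307
Sum ≈ 1.7343 → 1.734 bits.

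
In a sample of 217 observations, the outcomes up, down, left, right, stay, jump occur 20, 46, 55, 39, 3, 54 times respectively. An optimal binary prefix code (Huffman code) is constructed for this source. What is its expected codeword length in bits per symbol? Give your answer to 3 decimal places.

2.392 bits/symbol

Probabilities are the counts divided by 217.
Repeatedly combine the two least-probable nodes; the expected code length is the sum of the merged weights.
merge 3/217 + 20/217 → 23/217
merge 23/217 + 39/217 → 2/7
merge 46/217 + 54/217 → 100/217
merge 55/217 + 2/7 → 117/217
merge 100/217 + 117/217 → 1
L = 23/217 + 2/7 + 100/217 + 117/217 + 1 = 519/217 ≈ 2.392 bits/symbol.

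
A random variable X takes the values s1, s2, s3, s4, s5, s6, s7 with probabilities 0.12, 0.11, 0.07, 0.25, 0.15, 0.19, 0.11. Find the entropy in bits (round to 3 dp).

H = −Σ pᵢ log₂ pᵢ.
−0.12·log₂(0.12) = 0.3671
−0.11·log₂(0.11) = 0.3503
−0.07·log₂(0.07) = 0.2686
−0.25·log₂(0.25) = 0.5000
−0.15·log₂(0.15) = 0.4105
−0.19·log₂(0.19) = 0.4552
−0.11·log₂(0.11) = 0.3503
Sum ≈ 2.7020 → 2.702 bits.

2.702 bits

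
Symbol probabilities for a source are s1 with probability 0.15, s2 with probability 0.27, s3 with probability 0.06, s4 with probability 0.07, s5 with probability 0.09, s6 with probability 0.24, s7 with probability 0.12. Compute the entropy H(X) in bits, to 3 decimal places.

H = −Σ pᵢ log₂ pᵢ.
−0.15·log₂(0.15) = 0.4105
−0.27·log₂(0.27) = 0.5100
−0.06·log₂(0.06) = 0.2435
−0.07·log₂(0.07) = 0.2686
−0.09·log₂(0.09) = 0.3127
−0.24·log₂(0.24) = 0.4941
−0.12·log₂(0.12) = 0.3671
Sum ≈ 2.6065 → 2.607 bits.

2.607 bits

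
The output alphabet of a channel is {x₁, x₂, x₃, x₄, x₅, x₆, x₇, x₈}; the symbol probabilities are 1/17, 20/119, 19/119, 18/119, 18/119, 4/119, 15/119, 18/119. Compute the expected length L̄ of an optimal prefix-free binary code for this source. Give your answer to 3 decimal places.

2.924 bits/symbol

Repeatedly combine the two least-probable nodes; the expected code length is the sum of the merged weights.
merge 4/119 + 1/17 → 11/119
merge 11/119 + 15/119 → 26/119
merge 18/119 + 18/119 → 36/119
merge 18/119 + 19/119 → 37/119
merge 20/119 + 26/119 → 46/119
merge 36/119 + 37/119 → 73/119
merge 46/119 + 73/119 → 1
L = 11/119 + 26/119 + 36/119 + 37/119 + 46/119 + 73/119 + 1 = 348/119 ≈ 2.924 bits/symbol.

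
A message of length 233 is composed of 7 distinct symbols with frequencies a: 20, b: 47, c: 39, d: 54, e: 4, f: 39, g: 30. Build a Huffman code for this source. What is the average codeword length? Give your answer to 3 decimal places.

Probabilities are the counts divided by 233.
Repeatedly combine the two least-probable nodes; the expected code length is the sum of the merged weights.
merge 4/233 + 20/233 → 24/233
merge 24/233 + 30/233 → 54/233
merge 39/233 + 39/233 → 78/233
merge 47/233 + 54/233 → 101/233
merge 54/233 + 78/233 → 132/233
merge 101/233 + 132/233 → 1
L = 24/233 + 54/233 + 78/233 + 101/233 + 132/233 + 1 = 622/233 ≈ 2.670 bits/symbol.

2.670 bits/symbol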